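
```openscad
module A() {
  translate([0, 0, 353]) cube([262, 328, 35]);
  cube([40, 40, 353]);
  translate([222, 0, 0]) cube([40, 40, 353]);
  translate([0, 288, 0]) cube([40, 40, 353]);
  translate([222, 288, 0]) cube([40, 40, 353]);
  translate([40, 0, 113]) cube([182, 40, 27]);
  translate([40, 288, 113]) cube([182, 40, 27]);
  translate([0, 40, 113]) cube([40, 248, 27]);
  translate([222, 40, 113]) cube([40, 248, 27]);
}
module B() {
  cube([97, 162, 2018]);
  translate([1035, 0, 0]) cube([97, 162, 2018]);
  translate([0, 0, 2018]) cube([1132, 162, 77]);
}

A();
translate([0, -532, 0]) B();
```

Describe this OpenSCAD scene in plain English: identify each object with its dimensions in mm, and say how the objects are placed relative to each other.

A is a simple wooden stool: a rectangular seat 262 mm (x) by 328 mm (y), 35 mm thick, top face at z = 388 mm, on four square legs, each 40×40 mm in cross-section. The legs rest on z = 0, each flush with a corner of the seat. Four stretchers, 40 mm wide and 27 mm tall, connect adjacent legs with their undersides at z = 113 mm, each running between the inner faces of the legs it joins and aligned with the legs' outer faces on the other axis.

B is a rectangular door frame: two vertical jambs of 97×162 mm section, 2018 mm tall, with a clear opening 938 mm wide between their inner faces. A header 77 mm tall and 162 mm deep lies on top of the jambs and spans the full outside width.

The door frame is on the floor beside the stool on its −y side.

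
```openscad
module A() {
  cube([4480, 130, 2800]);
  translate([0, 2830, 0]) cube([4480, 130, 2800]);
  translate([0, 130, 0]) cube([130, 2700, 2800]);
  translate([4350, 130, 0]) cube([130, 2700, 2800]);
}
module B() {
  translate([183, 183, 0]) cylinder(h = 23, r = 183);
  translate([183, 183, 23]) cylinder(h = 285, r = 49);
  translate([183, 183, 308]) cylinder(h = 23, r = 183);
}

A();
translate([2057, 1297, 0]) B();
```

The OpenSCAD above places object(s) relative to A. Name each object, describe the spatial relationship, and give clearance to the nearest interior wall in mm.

Clearances: x = 1927, y = 1167; minimum 1167 mm.

A is a house frame. B is a spool. The spool sits inside the house frame, centred. The clearance to the nearest interior wall is 1167 mm.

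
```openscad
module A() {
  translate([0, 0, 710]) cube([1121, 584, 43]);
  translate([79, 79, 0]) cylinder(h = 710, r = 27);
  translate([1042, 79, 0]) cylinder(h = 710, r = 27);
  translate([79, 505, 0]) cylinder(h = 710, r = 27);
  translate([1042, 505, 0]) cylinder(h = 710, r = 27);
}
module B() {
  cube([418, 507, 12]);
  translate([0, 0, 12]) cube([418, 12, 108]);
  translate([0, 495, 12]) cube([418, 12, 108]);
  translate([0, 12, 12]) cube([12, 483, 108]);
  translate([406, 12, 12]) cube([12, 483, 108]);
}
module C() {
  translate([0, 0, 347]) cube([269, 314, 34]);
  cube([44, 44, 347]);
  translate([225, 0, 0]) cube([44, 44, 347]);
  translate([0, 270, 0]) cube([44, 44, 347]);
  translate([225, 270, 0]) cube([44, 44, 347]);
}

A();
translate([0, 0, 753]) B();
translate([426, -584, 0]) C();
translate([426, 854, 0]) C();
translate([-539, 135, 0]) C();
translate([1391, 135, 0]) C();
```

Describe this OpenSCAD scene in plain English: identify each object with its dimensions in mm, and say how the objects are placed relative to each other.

A is a table with a 1121×584 mm rectangular top, 43 mm thick, top surface at z = 753 mm, supported by four round legs of 54 mm diameter, each leg's bounding box inset 52 mm from the nearest pair of top edges, running from the floor.

B is an open storage box with external size 418×507×120 mm and wall thickness 12 mm (the base is also 12 mm thick). The base covers the whole footprint; the four walls stand on the base, with the y-facing walls full-width and the x-facing walls fitting between their inner faces.

C is a four-legged stool. The seat is 269×314 mm, 34 mm thick, top at z = 381 mm. It stands on four square legs, each 44×44 mm in cross-section, from z = 0 to the seat underside, each flush with a corner of the seat.

The open box is on top of the table. Four stools sit around the table at the −y, +y, −x, +x sides.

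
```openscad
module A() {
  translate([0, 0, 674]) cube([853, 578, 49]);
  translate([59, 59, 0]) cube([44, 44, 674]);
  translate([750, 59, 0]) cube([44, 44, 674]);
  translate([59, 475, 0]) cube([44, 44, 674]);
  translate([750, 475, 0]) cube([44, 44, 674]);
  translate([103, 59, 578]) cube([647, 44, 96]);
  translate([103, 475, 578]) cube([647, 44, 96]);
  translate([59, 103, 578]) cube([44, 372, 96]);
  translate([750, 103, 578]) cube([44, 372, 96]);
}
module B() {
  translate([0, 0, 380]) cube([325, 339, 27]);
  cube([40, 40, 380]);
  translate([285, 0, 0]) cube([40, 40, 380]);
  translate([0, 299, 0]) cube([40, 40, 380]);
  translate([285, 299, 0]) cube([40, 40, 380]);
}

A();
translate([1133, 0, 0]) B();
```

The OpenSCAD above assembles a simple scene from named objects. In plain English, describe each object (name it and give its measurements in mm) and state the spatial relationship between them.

A is a rectangular dining table. The top is 853×578×49 mm with its upper surface at z = 723 mm. It stands on four 44×44 mm square legs, each inset 59 mm from the nearest pair of top edges, running from the floor to the underside of the top. Four apron rails, 44 mm thick and 96 mm tall, run between adjacent legs with their top edges flush with the underside of the top and their outer faces flush with the legs' outer faces.

B is a simple wooden stool: a rectangular seat 325 mm (x) by 339 mm (y), 27 mm thick, top face at z = 407 mm, on four square legs, each 40×40 mm in cross-section. The legs rest on z = 0, each flush with a corner of the seat.

The stool is on the floor beside the table on its +x side.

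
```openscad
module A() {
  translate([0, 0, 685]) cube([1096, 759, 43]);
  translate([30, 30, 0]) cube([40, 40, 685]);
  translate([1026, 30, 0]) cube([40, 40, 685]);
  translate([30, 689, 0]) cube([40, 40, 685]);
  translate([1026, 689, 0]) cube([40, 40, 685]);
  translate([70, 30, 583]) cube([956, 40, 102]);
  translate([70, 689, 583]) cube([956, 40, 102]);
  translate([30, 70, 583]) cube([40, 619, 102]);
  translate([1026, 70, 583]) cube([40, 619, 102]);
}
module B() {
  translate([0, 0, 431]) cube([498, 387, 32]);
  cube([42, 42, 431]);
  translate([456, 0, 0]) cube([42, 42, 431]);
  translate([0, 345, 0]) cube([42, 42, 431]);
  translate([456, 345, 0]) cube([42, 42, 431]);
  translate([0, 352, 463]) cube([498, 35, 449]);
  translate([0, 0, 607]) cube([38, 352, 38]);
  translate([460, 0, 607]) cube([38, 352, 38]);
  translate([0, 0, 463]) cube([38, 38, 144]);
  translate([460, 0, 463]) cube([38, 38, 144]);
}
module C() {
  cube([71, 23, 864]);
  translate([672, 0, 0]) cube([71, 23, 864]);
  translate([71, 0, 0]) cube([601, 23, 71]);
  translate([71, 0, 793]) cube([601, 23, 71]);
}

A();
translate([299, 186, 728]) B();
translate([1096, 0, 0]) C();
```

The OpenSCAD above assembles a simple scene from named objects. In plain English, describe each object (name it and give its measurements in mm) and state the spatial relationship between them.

A is a table: top 1096 mm (x) × 759 mm (y), 43 mm thick, upper face at z = 728 mm, on four 40×40 mm square legs, each inset 30 mm from the nearest pair of top edges, running from z = 0 to the bottom of the top. Four apron rails, 40 mm thick and 102 mm tall, run between adjacent legs with their top edges flush with the underside of the top and their outer faces flush with the legs' outer faces.

B is a chair. The seat is a 498×387×32 mm slab with its top at z = 463 mm, on four 42×42 mm corner legs (flush with the seat edges, standing on z = 0). A flat backrest 35 mm thick, 449 mm tall, spans the full seat width and rises from the seat top along its +y edge, rear face flush with the rear of the seat. Two armrests of 38×38 mm section run along each side from the seat's front edge to the front of the backrest, top faces 182 mm above the seat top and outer faces flush with the seat's x-edges; a 38×38 mm post under the front of each armrest stands on the seat at the front corner.

C is a rectangular picture frame lying in the x–z plane (depth along y). The opening is 601 mm wide (x) by 722 mm tall (z), surrounded by a border 71 mm wide on all four sides. The frame is 23 mm deep and is made of two full-height vertical stiles with two horizontal rails fitted between them.

The chair is on top of the table, centred. The picture frame is against the table's +x side, with their −y faces flush.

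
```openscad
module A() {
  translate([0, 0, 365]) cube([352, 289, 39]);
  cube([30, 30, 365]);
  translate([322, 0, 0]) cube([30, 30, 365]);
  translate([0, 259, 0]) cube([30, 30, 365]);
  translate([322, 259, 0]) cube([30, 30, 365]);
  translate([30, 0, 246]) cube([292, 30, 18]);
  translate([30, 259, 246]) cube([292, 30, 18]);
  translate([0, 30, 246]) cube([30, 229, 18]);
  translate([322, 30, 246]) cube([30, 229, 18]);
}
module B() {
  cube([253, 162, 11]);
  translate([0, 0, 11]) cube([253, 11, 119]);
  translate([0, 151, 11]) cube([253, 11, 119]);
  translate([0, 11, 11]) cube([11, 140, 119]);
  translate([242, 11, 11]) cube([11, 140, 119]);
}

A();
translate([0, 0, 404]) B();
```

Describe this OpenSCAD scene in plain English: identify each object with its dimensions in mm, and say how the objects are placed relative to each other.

A is a four-legged stool. The seat is 352×289 mm, 39 mm thick, top at z = 404 mm. It stands on four square legs, each 30×30 mm in cross-section, from z = 0 to the seat underside, each flush with a corner of the seat. Four stretchers, 30 mm wide and 18 mm tall, connect adjacent legs with their undersides at z = 246 mm, each running between the inner faces of the legs it joins and aligned with the legs' outer faces on the other axis.

B is an open-topped rectangular box: outside dimensions 253×162×130 mm, with a uniform wall and base thickness of 11 mm. The base is a full 253×162 slab on the floor; four walls sit on top of the base. The front and back walls (the −y and +y sides) span the full width; the two side walls fit between them.

The open box is on top of the stool.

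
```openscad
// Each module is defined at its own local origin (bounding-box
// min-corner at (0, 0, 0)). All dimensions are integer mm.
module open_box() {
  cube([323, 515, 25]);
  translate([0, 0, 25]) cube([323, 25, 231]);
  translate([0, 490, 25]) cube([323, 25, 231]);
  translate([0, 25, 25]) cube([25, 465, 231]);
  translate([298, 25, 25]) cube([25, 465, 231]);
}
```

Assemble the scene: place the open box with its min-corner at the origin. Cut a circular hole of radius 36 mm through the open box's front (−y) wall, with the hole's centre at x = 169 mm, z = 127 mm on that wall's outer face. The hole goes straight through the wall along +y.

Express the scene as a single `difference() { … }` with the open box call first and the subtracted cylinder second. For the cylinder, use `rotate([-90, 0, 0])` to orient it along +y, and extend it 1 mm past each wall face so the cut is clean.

difference() {
  open_box();
  translate([169, -1, 127]) rotate([-90, 0, 0]) cylinder(h = 27, r = 36);
}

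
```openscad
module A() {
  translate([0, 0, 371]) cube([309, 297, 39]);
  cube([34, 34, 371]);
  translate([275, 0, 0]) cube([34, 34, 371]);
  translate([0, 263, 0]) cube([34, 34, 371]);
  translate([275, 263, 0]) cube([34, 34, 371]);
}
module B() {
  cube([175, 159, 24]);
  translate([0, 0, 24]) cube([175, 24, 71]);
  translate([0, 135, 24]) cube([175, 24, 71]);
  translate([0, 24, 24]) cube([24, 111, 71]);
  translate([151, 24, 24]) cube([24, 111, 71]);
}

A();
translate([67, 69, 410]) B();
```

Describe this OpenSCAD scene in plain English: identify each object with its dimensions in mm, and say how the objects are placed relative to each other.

A is a four-legged stool. The seat is 309×297 mm, 39 mm thick, top at z = 410 mm. It stands on four square legs, each 34×34 mm in cross-section, from z = 0 to the seat underside, each flush with a corner of the seat.

B is an open storage box with external size 175×159×95 mm and wall thickness 24 mm (the base is also 24 mm thick). The base covers the whole footprint; the four walls stand on the base, with the y-facing walls full-width and the x-facing walls fitting between their inner faces.

The open box is on top of the stool, centred.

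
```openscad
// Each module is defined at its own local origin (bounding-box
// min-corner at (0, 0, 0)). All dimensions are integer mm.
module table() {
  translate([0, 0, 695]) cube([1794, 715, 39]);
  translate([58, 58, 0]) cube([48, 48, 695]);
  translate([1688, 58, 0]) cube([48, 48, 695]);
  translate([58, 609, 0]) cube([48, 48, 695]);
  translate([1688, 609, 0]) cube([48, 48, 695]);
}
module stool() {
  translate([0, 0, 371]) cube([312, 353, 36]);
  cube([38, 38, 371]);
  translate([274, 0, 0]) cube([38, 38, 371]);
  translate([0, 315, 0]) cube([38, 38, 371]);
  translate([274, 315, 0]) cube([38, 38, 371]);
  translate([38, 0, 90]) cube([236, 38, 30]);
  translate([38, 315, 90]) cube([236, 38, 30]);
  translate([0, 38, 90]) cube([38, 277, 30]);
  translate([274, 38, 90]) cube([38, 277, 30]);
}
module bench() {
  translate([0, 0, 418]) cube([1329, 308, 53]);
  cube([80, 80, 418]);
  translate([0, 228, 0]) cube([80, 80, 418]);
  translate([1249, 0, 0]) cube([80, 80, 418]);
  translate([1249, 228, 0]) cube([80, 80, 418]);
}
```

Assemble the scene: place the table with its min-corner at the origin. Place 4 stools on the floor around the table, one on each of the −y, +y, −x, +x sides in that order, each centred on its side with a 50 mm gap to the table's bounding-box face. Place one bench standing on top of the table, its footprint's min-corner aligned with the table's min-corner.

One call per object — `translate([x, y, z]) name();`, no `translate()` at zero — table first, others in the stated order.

table();
translate([741, -403, 0]) stool();
translate([741, 765, 0]) stool();
translate([-362, 181, 0]) stool();
translate([1844, 181, 0]) stool();
translate([0, 0, 734]) bench();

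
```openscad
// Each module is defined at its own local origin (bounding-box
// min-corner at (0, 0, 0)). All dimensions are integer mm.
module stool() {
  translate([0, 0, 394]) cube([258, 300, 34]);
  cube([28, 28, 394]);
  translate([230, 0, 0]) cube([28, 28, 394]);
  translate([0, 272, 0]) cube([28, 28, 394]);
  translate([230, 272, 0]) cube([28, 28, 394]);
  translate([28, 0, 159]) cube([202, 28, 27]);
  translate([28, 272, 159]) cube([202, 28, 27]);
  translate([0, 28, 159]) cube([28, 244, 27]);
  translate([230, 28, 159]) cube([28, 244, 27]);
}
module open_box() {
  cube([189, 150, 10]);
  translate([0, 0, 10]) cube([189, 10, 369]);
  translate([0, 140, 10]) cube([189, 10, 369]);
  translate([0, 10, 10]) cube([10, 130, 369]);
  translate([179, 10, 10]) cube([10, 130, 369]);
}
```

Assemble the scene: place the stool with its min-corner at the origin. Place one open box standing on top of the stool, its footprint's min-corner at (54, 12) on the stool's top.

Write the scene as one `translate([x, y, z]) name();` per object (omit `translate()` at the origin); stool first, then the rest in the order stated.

stool();
translate([54, 12, 428]) open_box();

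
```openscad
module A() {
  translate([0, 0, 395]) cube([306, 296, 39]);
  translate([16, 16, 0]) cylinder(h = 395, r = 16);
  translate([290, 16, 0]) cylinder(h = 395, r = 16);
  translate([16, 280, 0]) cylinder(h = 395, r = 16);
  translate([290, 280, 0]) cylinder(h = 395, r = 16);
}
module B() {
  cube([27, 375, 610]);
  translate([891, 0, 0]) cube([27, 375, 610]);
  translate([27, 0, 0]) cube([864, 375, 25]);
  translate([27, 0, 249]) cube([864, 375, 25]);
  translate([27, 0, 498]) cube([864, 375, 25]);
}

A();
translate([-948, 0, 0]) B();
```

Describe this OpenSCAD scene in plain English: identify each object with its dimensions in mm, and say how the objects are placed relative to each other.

A is a four-legged stool. The seat is 306×296 mm, 39 mm thick, top at z = 434 mm. It stands on four round legs, each 32 mm in diameter, from z = 0 to the seat underside, each leg's axis is inset half a diameter from the nearest pair of seat edges (so the leg's bounding box is flush with the corner).

B is an open bookshelf. Two side panels, each 27 mm thick, 375 mm deep and 610 mm tall, stand 918 mm apart (outside-to-outside). Between them sit 3 shelves, each 25 mm thick and 375 mm deep, spanning the full gap between the sides. The bottom shelf rests on the floor (its underside at z = 0) and the clear gap between one shelf's top and the next shelf's underside is 224 mm.

The bookshelf is on the floor beside the stool on its −x side.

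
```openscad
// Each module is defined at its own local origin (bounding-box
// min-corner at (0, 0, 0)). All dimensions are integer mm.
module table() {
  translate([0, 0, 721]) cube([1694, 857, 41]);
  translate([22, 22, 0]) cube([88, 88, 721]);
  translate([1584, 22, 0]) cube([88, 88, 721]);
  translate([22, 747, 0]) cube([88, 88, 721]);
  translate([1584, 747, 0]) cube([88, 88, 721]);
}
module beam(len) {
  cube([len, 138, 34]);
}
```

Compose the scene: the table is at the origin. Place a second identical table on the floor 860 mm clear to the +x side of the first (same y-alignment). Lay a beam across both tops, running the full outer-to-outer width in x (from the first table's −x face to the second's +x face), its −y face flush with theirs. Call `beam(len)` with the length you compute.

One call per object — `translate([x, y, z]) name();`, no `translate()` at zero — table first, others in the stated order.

table();
translate([2554, 0, 0]) table();
translate([0, 0, 762]) beam(4248);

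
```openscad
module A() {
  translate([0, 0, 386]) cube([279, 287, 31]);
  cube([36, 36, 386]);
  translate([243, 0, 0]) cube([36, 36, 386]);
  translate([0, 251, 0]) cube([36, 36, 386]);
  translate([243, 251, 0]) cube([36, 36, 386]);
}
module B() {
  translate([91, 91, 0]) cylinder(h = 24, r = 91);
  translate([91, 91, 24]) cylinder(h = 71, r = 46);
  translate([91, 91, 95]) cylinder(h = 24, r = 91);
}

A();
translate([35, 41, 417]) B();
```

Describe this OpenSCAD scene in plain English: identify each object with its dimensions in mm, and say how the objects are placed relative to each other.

A is a four-legged stool. The seat is a 279×287×31 mm slab whose top surface is at z = 417 mm; four square legs, each 36×36 mm in cross-section, run from the floor (z = 0) to the underside of the seat, each flush with a corner of the seat.

B is a spool: two coaxial disc flanges of radius 91 mm and thickness 24 mm, joined by a core cylinder of radius 46 mm and height 71 mm. The lower flange rests on z = 0 and the three cylinders share a vertical axis.

The spool is on top of the stool.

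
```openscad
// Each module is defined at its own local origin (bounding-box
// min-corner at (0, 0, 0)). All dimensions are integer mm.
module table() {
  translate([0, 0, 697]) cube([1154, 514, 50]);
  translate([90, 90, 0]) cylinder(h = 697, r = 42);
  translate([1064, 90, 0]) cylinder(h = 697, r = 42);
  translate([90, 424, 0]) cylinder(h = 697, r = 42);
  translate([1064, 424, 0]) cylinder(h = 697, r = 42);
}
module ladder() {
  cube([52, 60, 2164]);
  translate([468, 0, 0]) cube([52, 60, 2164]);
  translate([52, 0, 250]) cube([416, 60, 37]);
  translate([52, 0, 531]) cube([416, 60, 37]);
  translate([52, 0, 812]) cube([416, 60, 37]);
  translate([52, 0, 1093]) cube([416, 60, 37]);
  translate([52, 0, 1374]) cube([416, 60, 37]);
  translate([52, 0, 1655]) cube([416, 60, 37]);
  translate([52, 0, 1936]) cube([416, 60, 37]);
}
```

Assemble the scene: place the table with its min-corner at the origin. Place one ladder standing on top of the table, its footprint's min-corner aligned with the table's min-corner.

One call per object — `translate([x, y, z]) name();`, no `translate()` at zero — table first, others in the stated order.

table();
translate([0, 0, 747]) ladder();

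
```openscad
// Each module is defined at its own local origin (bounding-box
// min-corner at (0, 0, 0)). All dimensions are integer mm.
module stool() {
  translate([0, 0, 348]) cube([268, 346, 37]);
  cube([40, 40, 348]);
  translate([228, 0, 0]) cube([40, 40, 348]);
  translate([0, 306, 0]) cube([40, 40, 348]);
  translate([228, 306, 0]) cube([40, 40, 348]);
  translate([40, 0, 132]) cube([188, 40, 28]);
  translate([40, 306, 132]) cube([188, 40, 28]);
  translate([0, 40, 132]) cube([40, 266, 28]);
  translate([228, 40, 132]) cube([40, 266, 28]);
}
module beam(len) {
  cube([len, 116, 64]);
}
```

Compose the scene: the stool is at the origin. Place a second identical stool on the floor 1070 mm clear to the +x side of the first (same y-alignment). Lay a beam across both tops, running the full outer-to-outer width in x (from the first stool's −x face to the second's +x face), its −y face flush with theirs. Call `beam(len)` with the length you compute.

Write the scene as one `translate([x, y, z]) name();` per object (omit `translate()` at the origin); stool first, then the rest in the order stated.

stool();
translate([1338, 0, 0]) stool();
translate([0, 0, 385]) beam(1606);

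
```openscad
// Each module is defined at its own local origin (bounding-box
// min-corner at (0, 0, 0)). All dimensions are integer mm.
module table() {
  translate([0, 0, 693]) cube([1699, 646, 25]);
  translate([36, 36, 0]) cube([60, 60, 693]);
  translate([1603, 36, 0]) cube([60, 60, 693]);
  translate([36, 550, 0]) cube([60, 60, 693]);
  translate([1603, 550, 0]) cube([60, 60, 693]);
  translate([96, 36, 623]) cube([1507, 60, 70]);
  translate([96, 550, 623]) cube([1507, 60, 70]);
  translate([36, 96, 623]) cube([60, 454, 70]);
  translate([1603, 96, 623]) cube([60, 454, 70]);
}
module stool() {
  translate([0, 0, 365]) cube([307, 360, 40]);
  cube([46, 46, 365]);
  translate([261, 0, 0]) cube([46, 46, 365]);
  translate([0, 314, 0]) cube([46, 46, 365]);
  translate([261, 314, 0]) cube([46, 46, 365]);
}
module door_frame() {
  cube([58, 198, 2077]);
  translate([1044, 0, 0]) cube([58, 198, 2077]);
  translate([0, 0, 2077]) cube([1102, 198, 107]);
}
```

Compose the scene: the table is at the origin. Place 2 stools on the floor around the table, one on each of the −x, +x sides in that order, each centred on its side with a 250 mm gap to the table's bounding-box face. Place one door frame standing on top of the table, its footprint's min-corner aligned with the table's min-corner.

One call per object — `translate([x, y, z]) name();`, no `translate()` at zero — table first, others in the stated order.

table();
translate([-557, 143, 0]) stool();
translate([1949, 143, 0]) stool();
translate([0, 0, 718]) door_frame();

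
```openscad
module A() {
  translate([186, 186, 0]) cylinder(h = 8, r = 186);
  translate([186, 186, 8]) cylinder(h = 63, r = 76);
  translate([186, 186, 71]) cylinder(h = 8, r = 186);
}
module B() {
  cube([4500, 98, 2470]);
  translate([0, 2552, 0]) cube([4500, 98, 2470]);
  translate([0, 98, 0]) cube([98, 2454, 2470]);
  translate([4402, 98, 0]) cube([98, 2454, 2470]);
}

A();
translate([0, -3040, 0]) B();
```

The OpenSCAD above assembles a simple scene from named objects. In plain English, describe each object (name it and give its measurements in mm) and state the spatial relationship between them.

A is a spool: two coaxial disc flanges of radius 186 mm and thickness 8 mm, joined by a core cylinder of radius 76 mm and height 63 mm. The lower flange rests on z = 0 and the three cylinders share a vertical axis.

B is the wall frame of a small rectangular building: four walls, each 2470 mm tall and 98 mm thick, enclosing a footprint 4500 mm (x) by 2650 mm (y) outside-to-outside, with no floor or roof. The front and back walls (the −y and +y sides) span the full width; the two side walls fit between them.

The house frame is on the floor beside the spool on its −y side.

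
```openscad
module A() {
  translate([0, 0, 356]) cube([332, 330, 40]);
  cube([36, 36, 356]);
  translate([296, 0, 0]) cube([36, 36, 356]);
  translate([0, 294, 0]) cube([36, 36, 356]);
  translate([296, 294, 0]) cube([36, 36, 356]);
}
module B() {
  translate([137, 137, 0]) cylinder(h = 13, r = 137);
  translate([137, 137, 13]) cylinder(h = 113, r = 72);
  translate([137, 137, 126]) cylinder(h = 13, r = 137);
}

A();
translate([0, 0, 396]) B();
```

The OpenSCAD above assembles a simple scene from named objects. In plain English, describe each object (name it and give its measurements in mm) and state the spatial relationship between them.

A is a four-legged stool. The seat is 332×330 mm, 40 mm thick, top at z = 396 mm. It stands on four square legs, each 36×36 mm in cross-section, from z = 0 to the seat underside, each flush with a corner of the seat.

B is a spool: two coaxial disc flanges of radius 137 mm and thickness 13 mm, joined by a core cylinder of radius 72 mm and height 113 mm. The lower flange rests on z = 0 and the three cylinders share a vertical axis.

The spool is on top of the stool.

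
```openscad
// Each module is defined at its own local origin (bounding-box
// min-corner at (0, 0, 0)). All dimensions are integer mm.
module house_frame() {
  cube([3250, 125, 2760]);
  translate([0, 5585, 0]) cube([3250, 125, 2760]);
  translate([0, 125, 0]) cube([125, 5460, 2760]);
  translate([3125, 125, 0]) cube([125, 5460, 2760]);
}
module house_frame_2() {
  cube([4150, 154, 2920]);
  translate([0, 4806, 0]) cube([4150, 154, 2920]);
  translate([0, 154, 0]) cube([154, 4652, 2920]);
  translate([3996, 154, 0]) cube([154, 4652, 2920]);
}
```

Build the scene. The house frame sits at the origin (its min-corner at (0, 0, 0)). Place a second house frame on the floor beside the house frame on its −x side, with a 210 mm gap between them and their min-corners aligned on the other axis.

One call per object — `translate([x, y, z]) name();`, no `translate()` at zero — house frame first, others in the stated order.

house_frame();
translate([-4360, 0, 0]) house_frame_2();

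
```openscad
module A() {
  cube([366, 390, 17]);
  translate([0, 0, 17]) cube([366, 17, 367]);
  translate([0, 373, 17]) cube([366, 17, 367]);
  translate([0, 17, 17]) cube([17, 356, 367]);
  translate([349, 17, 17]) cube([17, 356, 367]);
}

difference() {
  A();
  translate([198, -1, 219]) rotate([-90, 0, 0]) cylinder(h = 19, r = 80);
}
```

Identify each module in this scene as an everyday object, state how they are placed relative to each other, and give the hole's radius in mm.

The subtracted cylinder has r = 80 mm.

A is an open box. The open box has a circular hole through its front wall. The hole's radius is 80 mm.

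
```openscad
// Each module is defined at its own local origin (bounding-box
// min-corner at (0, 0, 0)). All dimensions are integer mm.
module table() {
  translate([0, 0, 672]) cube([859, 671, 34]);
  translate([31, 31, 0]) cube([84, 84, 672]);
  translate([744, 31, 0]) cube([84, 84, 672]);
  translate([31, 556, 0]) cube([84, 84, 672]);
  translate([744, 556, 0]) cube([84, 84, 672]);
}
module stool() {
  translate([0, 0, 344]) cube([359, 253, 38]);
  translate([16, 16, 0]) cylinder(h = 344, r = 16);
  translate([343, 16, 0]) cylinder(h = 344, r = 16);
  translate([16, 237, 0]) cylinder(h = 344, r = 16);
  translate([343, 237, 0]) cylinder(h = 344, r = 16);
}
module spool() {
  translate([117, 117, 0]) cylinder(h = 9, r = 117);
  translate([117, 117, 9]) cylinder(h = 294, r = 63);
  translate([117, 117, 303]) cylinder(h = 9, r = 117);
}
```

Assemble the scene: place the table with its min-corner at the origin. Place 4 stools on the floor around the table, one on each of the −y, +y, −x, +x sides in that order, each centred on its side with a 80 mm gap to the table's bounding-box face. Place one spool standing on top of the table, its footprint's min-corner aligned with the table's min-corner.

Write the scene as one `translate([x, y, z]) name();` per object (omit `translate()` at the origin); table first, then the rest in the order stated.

table();
translate([250, -333, 0]) stool();
translate([250, 751, 0]) stool();
translate([-439, 209, 0]) stool();
translate([939, 209, 0]) stool();
translate([0, 0, 706]) spool();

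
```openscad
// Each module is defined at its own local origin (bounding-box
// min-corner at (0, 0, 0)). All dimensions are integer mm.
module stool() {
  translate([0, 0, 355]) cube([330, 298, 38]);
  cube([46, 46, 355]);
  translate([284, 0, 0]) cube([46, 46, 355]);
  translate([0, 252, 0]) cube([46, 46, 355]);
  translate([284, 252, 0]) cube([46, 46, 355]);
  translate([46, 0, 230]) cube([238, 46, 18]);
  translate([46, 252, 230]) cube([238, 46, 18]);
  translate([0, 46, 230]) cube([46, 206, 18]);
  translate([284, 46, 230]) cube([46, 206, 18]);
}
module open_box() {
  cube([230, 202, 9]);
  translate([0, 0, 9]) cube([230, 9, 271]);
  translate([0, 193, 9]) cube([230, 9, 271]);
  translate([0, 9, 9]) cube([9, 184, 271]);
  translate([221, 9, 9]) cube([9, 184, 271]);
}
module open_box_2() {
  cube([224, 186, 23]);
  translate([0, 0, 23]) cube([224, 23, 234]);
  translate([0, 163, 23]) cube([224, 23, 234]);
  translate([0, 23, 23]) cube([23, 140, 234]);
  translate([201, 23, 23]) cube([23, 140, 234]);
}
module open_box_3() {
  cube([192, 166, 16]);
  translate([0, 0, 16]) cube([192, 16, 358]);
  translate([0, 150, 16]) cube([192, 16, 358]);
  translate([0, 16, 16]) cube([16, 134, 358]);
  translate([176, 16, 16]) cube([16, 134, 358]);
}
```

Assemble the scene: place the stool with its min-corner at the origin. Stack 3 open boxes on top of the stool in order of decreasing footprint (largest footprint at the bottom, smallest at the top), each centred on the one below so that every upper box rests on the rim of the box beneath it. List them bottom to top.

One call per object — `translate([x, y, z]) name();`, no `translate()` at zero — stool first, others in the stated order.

stool();
translate([50, 48, 393]) open_box();
translate([53, 56, 673]) open_box_2();
translate([69, 66, 930]) open_box_3();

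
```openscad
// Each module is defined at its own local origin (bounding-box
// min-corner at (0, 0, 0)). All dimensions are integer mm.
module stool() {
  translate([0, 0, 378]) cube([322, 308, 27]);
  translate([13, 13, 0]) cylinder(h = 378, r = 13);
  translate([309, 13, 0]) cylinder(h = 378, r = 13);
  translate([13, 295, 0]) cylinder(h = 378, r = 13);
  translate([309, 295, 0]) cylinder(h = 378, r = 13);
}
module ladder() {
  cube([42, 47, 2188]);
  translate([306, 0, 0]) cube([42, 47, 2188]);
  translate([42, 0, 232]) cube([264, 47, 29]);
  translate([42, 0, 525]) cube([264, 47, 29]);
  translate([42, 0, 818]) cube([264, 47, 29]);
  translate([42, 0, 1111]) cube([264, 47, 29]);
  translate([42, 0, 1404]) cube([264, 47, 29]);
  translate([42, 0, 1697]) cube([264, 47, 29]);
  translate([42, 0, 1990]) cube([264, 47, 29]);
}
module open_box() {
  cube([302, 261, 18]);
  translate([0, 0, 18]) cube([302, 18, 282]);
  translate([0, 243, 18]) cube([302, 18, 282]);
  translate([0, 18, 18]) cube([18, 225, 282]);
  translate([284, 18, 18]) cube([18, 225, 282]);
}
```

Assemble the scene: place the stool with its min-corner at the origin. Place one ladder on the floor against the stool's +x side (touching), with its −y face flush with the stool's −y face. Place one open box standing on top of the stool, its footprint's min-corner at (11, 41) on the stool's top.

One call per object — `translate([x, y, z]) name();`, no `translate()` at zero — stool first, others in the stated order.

stool();
translate([322, 0, 0]) ladder();
translate([11, 41, 405]) open_box();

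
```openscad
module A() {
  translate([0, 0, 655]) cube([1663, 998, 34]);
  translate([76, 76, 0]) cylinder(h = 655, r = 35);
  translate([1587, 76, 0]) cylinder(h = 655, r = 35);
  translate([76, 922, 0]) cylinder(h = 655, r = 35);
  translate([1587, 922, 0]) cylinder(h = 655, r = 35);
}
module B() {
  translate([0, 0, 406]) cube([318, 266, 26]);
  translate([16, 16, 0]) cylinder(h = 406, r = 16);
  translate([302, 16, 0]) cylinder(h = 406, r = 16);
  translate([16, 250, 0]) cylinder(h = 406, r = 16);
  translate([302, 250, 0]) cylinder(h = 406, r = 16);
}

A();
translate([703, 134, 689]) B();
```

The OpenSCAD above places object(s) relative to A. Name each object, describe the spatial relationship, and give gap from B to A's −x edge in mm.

The stool's min-x is at 703; the table's min-x is 0; gap = 703 mm.

A is a table. B is a stool. The stool is on top of the table. The gap from the stool to the table's −x edge is 703 mm.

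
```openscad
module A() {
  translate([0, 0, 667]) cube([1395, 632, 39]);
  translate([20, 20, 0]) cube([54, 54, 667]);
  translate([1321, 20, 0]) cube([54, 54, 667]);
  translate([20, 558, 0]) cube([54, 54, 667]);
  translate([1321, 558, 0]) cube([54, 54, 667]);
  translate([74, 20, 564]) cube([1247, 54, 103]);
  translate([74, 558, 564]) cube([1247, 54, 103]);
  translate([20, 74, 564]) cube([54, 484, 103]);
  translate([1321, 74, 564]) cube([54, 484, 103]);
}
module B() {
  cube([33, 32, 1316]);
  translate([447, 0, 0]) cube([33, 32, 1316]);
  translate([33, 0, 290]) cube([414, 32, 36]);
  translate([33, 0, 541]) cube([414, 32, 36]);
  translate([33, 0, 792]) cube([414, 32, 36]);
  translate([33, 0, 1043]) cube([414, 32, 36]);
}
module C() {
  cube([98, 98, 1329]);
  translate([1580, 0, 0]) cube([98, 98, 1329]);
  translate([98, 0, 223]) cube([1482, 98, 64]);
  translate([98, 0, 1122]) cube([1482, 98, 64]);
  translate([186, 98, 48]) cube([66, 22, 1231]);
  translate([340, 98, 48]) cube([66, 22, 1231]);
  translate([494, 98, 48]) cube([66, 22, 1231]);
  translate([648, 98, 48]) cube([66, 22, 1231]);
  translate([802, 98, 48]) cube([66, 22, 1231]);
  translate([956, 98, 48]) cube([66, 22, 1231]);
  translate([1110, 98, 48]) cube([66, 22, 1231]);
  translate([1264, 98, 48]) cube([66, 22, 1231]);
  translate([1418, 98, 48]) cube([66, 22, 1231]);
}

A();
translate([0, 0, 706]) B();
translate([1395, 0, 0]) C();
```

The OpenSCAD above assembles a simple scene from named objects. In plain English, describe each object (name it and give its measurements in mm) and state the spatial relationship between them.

A is a table with a 1395×632 mm rectangular top, 39 mm thick, top surface at z = 706 mm, supported by four 54×54 mm square legs, each inset 20 mm from the nearest pair of top edges, running from the floor. Four apron rails, 54 mm thick and 103 mm tall, run between adjacent legs with their top edges flush with the underside of the top and their outer faces flush with the legs' outer faces.

B is a wooden ladder with two side rails of 33×32 mm section and 1316 mm height, set 480 mm apart overall. Between them run 4 rectangular rungs (32 mm deep, 36 mm thick), front faces flush with the rails' −y face. The bottom of the first rung is 290 mm above the floor and each subsequent rung is 251 mm higher than the one below.

C is a fence section. Two 98×98 mm posts, 1329 mm tall, stand on the floor with a clear span of 1482 mm between their inner faces. Two horizontal rails of 98×64 mm section span the gap between the posts with their undersides at z = 223 mm and z = 1122 mm, flush with the posts' −y face. 9 pickets, each 66 mm wide, 22 mm thick and 1231 mm tall, are fixed to the +y face of the rails with their bottoms at z = 48 mm, evenly spaced across the span with equal gaps (rounded down to the nearest mm) at the −x end and between each pair — any rounding remainder accumulates at the +x end.

The ladder is on top of the table. The fence section is against the table's +x side, with their −y faces flush.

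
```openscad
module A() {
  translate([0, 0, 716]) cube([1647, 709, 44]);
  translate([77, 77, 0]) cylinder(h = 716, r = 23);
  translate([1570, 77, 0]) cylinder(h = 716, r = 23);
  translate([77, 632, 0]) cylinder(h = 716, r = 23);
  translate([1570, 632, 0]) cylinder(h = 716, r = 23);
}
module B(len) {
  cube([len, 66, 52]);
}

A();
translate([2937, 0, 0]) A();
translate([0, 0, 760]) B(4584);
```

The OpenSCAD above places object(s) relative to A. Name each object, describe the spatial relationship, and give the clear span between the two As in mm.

A is a table. B is a beam. A beam spans the tops of two tables. The clear span between the two tables is 1290 mm.

Second table starts at x = 2937; first ends at x = 1647; clear span = 2937 − 1647 = 1290 mm.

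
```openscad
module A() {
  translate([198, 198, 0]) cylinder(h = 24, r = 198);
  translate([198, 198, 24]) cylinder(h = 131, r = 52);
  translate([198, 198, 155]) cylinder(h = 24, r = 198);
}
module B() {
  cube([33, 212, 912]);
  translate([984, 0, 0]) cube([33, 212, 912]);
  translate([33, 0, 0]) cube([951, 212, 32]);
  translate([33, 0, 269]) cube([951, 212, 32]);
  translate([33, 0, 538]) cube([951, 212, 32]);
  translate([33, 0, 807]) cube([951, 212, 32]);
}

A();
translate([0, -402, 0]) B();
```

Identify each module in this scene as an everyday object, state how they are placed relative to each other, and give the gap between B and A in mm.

A is a spool. B is a bookshelf. The bookshelf is on the floor beside the spool on its −y side. The gap between the bookshelf and the spool is 190 mm.

The bookshelf's nearest face is 190 mm from the spool's −y face.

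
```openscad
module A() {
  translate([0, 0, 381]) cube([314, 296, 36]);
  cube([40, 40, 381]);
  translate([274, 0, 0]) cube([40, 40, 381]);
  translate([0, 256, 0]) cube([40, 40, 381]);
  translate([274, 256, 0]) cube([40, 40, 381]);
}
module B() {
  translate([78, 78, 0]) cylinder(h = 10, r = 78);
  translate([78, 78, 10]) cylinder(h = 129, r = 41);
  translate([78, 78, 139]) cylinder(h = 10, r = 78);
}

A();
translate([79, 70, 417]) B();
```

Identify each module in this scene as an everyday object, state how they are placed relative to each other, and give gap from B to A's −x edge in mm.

The spool's min-x is at 79; the stool's min-x is 0; gap = 79 mm.

A is a stool. B is a spool. The spool is on top of the stool, centred. The gap from the spool to the stool's −x edge is 79 mm.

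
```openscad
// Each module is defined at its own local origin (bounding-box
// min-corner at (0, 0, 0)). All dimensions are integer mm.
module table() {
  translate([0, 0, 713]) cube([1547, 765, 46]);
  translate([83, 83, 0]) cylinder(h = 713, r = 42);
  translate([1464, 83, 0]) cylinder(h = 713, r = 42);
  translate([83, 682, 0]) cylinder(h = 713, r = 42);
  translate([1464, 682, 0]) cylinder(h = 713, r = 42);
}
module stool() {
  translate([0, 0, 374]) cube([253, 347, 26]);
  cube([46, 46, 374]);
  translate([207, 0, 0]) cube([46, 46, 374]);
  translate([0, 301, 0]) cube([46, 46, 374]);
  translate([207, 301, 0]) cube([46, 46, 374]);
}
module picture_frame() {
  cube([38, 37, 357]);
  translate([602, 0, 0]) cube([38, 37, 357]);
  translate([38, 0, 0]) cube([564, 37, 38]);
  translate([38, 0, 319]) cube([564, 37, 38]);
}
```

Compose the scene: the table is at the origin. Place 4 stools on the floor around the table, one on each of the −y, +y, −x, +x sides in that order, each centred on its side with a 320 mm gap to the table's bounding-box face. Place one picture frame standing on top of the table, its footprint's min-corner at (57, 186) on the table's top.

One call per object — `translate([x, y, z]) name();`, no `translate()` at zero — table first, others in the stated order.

table();
translate([647, -667, 0]) stool();
translate([647, 1085, 0]) stool();
translate([-573, 209, 0]) stool();
translate([1867, 209, 0]) stool();
translate([57, 186, 759]) picture_frame();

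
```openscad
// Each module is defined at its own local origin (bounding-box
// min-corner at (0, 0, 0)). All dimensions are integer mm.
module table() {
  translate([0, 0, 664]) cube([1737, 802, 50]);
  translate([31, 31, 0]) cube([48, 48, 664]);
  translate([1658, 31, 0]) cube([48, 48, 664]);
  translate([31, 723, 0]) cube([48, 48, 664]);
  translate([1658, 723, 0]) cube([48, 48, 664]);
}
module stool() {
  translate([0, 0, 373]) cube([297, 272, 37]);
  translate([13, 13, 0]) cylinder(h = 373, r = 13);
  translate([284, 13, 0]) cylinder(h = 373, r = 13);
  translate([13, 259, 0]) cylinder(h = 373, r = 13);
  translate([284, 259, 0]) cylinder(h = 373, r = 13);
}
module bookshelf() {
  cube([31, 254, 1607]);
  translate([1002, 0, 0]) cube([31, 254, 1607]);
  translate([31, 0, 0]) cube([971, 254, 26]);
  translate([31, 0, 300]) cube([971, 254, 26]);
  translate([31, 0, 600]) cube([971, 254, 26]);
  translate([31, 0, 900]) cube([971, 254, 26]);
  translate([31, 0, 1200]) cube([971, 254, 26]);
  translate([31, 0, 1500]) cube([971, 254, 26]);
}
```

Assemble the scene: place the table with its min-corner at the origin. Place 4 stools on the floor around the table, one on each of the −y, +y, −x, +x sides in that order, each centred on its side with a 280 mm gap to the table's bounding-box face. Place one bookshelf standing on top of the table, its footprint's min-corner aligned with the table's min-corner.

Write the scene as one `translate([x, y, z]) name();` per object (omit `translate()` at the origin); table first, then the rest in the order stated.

table();
translate([720, -552, 0]) stool();
translate([720, 1082, 0]) stool();
translate([-577, 265, 0]) stool();
translate([2017, 265, 0]) stool();
translate([0, 0, 714]) bookshelf();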